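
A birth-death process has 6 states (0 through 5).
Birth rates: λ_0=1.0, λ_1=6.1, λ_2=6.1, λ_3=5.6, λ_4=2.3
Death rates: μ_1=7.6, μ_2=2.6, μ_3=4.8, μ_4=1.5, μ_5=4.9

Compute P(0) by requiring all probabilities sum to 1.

Ratios P(n)/P(0) = (λ₀···λₙ₋₁)/(μ₁···μₙ):
P(1)/P(0) = (1.0)/(7.6) = 0.1316
P(2)/P(0) = (1.0×6.1)/(7.6×2.6) = 0.3087
P(3)/P(0) = (1.0×6.1×6.1)/(7.6×2.6×4.8) = 0.3923
P(4)/P(0) = (1.0×6.1×6.1×5.6)/(7.6×2.6×4.8×1.5) = 1.4646
P(5)/P(0) = (1.0×6.1×6.1×5.6×2.3)/(7.6×2.6×4.8×1.5×4.9) = 0.6875

Normalization: ∑ P(n) = 1
P(0) × (1.0000 + 0.1316 + 0.3087 + 0.3923 + 1.4646 + 0.6875) = 1
P(0) × 3.9847 = 1
P(0) = 1/3.9847 = 0.2510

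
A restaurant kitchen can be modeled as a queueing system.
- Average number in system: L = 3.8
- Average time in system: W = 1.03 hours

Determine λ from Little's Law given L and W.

Little's Law: L = λW, so λ = L/W
λ = 3.8/1.03 = 3.6893 orders/hour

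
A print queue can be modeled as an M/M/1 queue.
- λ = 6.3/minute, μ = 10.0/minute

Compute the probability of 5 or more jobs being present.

ρ = λ/μ = 6.3/10.0 = 0.6300
P(N ≥ n) = ρⁿ
P(N ≥ 5) = 0.6300^5
P(N ≥ 5) = 0.09924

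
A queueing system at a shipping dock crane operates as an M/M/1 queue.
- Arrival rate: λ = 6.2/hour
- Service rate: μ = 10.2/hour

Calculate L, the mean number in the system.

ρ = λ/μ = 6.2/10.2 = 0.6078
For M/M/1: L = λ/(μ-λ)
L = 6.2/(10.2-6.2) = 6.2/4.00
L = 1.5500 containers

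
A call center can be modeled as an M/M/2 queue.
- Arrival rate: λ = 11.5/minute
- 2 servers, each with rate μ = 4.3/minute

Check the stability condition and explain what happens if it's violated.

Stability requires ρ = λ/(cμ) < 1
ρ = 11.5/(2 × 4.3) = 11.5/8.60 = 1.3372
Since 1.3372 ≥ 1, the system is UNSTABLE.
Need c > λ/μ = 11.5/4.3 = 2.67.
Minimum servers needed: c = 3.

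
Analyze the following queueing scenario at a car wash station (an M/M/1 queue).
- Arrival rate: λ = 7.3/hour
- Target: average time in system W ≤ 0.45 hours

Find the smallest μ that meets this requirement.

For M/M/1: W = 1/(μ-λ)
Need W ≤ 0.45, so 1/(μ-λ) ≤ 0.45
μ - λ ≥ 1/0.45 = 2.2222
μ ≥ 7.3 + 2.2222 = 9.5222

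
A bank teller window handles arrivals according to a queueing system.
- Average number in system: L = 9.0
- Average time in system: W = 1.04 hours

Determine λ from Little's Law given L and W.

Little's Law: L = λW, so λ = L/W
λ = 9.0/1.04 = 8.6538 transactions/hour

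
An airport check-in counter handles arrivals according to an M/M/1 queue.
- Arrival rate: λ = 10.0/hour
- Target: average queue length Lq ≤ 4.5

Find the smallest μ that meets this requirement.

For M/M/1: Lq = λ²/(μ(μ-λ))
Need Lq ≤ 4.5, i.e. μ(μ-λ) ≥ λ²/4.5
μ² - 10.0μ - 100.00/4.5 ≥ 0  →  μ² - 10.0μ - 22.22222 ≥ 0
Quadratic formula (positive root): μ = [λ + √(λ² + 4×22.22222)]/2
Discriminant: 100.00 + 4×22.22222 = 188.8889, √188.8889 = 13.74369
μ ≥ (10.0 + 13.74369)/2 = 11.8718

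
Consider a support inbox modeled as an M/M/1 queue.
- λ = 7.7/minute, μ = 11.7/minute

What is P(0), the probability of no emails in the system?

ρ = λ/μ = 7.7/11.7 = 0.6581
P(0) = 1 - ρ = 1 - 0.6581 = 0.3419
The server is idle 34.19% of the time.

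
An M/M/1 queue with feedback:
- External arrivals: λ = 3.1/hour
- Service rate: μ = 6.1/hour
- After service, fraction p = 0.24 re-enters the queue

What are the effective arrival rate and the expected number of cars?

Effective arrival rate: λ_eff = λ/(1-p) = 3.1/(1-0.24) = 3.1/0.76 = 4.07895
ρ = λ_eff/μ = 4.07895/6.1 = 0.66868
L = ρ/(1-ρ) = 0.66868/(1-0.66868) = 2.0182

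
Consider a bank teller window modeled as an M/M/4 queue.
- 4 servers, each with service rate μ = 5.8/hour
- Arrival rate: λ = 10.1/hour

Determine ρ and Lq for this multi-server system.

Traffic intensity: ρ = λ/(cμ) = 10.1/(4×5.8) = 0.4353
Since ρ = 0.4353 < 1, system is stable.
Offered load a = λ/μ = cρ = 10.1/5.8 = 1.7414
P₀ = [ Σₙ₌₀^3 aⁿ/n! + a^4/(4!(1-ρ)) ]⁻¹
Σ = a^0/0! + a^1/1! + a^2/2! + a^3/3! = 1.0000 + 1.7414 + 1.5162 + 0.8801 = 5.1377
a^4/(4!(1-ρ)) = 9.1955/(24 × 0.5647) = 0.6785
P₀ = 1/(5.1377 + 0.6785) = 0.1719
Lq = P₀·a^4·ρ / (4!(1-ρ)²) = 0.171933 × 9.19546 × 0.435345 / (24 × 0.318835) = 0.08995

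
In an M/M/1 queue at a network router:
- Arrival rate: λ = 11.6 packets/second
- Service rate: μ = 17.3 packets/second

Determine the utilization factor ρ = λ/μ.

Server utilization: ρ = λ/μ
ρ = 11.6/17.3 = 0.6705
The server is busy 67.05% of the time.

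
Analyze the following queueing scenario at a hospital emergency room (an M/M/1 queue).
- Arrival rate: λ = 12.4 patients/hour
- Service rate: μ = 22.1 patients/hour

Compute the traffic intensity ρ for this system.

Server utilization: ρ = λ/μ
ρ = 12.4/22.1 = 0.5611
The server is busy 56.11% of the time.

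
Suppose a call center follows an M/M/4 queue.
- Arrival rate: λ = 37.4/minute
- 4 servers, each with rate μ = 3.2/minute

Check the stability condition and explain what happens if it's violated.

Stability requires ρ = λ/(cμ) < 1
ρ = 37.4/(4 × 3.2) = 37.4/12.80 = 2.9219
Since 2.9219 ≥ 1, the system is UNSTABLE.
Need c > λ/μ = 37.4/3.2 = 11.69.
Minimum servers needed: c = 12.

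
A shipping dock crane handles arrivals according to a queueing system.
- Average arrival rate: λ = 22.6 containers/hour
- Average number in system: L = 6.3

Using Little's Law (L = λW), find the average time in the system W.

Little's Law: L = λW, so W = L/λ
W = 6.3/22.6 = 0.2788 hours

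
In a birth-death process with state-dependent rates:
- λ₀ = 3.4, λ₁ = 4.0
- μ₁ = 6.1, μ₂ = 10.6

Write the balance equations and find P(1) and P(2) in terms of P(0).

Balance equations:
State 0: λ₀P₀ = μ₁P₁ → P₁ = (λ₀/μ₁)P₀ = (3.4/6.1)P₀ = 0.5574P₀
State 1: P₂ = (λ₀λ₁)/(μ₁μ₂)P₀ = (3.4×4.0)/(6.1×10.6)P₀ = 0.2103P₀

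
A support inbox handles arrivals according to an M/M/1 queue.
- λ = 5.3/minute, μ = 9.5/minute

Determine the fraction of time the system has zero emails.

ρ = λ/μ = 5.3/9.5 = 0.5579
P(0) = 1 - ρ = 1 - 0.5579 = 0.4421
The server is idle 44.21% of the time.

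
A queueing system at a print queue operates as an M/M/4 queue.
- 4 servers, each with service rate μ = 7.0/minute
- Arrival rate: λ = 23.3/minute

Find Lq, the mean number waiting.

Traffic intensity: ρ = λ/(cμ) = 23.3/(4×7.0) = 0.8321
Since ρ = 0.8321 < 1, system is stable.
Offered load a = λ/μ = cρ = 23.3/7.0 = 3.3286
P₀ = [ Σₙ₌₀^3 aⁿ/n! + a^4/(4!(1-ρ)) ]⁻¹
Σ = a^0/0! + a^1/1! + a^2/2! + a^3/3! = 1.0000 + 3.3286 + 5.5397 + 6.1464 = 16.0147
a^4/(4!(1-ρ)) = 122.7528/(24 × 0.167857) = 30.4706
P₀ = 1/(16.0147 + 30.4706) = 0.02151
Lq = P₀·a^4·ρ / (4!(1-ρ)²) = 0.0215122 × 122.7528 × 0.832143 / (24 × 0.0281760) = 3.2496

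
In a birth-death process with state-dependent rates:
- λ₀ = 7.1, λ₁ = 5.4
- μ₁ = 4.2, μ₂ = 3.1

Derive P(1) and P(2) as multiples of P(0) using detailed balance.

Balance equations:
State 0: λ₀P₀ = μ₁P₁ → P₁ = (λ₀/μ₁)P₀ = (7.1/4.2)P₀ = 1.6905P₀
State 1: P₂ = (λ₀λ₁)/(μ₁μ₂)P₀ = (7.1×5.4)/(4.2×3.1)P₀ = 2.9447P₀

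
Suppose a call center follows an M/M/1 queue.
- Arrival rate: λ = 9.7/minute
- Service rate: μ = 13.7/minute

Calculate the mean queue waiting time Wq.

First, compute utilization: ρ = λ/μ = 9.7/13.7 = 0.7080
For M/M/1: Wq = λ/(μ(μ-λ))
Wq = 9.7/(13.7 × (13.7-9.7))
Wq = 9.7/(13.7 × 4.00)
Wq = 0.1770 minutes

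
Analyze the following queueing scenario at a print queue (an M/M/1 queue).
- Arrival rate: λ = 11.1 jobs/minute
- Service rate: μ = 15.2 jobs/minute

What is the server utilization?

Server utilization: ρ = λ/μ
ρ = 11.1/15.2 = 0.7303
The server is busy 73.03% of the time.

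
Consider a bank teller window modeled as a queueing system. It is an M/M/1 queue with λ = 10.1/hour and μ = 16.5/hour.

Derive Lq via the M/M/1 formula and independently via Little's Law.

Method 1 (direct): Lq = λ²/(μ(μ-λ)) = 102.01/(16.5 × 6.40) = 0.9660

Method 2 (Little's Law):
W = 1/(μ-λ) = 1/6.40 = 0.15625
Wq = W - 1/μ = 0.15625 - 0.060606 = 0.09564
Lq = λWq = 10.1 × 0.09564 = 0.9660 ✔ (matches Method 1)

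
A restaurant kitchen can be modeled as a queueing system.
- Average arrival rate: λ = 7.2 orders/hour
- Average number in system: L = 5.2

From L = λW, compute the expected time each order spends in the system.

Little's Law: L = λW, so W = L/λ
W = 5.2/7.2 = 0.7222 hours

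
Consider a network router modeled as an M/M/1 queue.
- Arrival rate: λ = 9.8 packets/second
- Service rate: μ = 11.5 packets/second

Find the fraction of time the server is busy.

Server utilization: ρ = λ/μ
ρ = 9.8/11.5 = 0.8522
The server is busy 85.22% of the time.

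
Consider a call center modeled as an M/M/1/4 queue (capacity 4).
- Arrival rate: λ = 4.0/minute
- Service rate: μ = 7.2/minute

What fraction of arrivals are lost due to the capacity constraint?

ρ = λ/μ = 4.0/7.2 = 0.55556
P₀ = (1-ρ)/(1-ρ^(K+1)) = (1-0.55556)/(1-0.55556^5) = 0.44444/0.94708 = 0.4693
P_K = P₀×ρ^K = 0.469276 × 0.55556^4 = 0.469276 × 0.0952629 = 0.04470
Blocking probability = 4.47%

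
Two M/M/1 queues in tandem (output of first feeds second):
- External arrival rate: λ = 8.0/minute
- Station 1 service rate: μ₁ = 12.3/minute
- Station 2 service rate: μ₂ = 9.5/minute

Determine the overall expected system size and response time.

By Jackson's theorem, each station behaves as independent M/M/1.
Station 1: ρ₁ = 8.0/12.3 = 0.6504, L₁ = ρ₁/(1-ρ₁) = λ/(μ₁-λ) = 8.0/4.30 = 1.8605
Station 2: ρ₂ = 8.0/9.5 = 0.8421, L₂ = ρ₂/(1-ρ₂) = λ/(μ₂-λ) = 8.0/1.50 = 5.3333
Total: L = L₁ + L₂ = 1.8605 + 5.3333 = 7.1938
W = L/λ = 7.1938/8.0 = 0.8992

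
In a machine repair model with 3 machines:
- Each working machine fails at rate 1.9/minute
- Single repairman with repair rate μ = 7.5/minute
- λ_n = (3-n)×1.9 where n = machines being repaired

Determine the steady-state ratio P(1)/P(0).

P(1)/P(0) = ∏_{i=0}^{1-1} λ_i/μ_{i+1}
= (3-0)×1.9/7.5
= 0.7600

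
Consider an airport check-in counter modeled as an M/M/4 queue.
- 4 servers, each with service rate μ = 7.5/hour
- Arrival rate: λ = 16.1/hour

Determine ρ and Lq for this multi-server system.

Traffic intensity: ρ = λ/(cμ) = 16.1/(4×7.5) = 0.5367
Since ρ = 0.5367 < 1, system is stable.
Offered load a = λ/μ = cρ = 16.1/7.5 = 2.1467
P₀ = [ Σₙ₌₀^3 aⁿ/n! + a^4/(4!(1-ρ)) ]⁻¹
Σ = a^0/0! + a^1/1! + a^2/2! + a^3/3! = 1.0000 + 2.1467 + 2.3041 + 1.6487 = 7.0995
a^4/(4!(1-ρ)) = 21.23530/(24 × 0.4633333) = 1.9096
P₀ = 1/(7.0995 + 1.9096) = 0.1110
Lq = P₀·a^4·ρ / (4!(1-ρ)²) = 0.1110 × 21.2353 × 0.5367 / (24 × 0.2147) = 0.2455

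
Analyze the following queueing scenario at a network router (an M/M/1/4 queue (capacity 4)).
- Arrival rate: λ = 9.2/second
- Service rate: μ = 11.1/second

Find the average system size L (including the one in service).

ρ = λ/μ = 9.2/11.1 = 0.8288
P₀ = (1-ρ)/(1-ρ^(K+1)) = (1-0.8288)/(1-0.8288^5) = 0.17120/0.60894 = 0.2811
P_K = P₀×ρ^K = 0.28115 × 0.8288^4 = 0.28115 × 0.47184 = 0.1327
L = ρ[1 - (K+1)ρ^K + Kρ^(K+1)] / [(1-ρ)(1-ρ^(K+1))]
L = 0.8288 × (1 - 5×0.47184 + 4×0.39106) / ((1 - 0.8288) × (1 - 0.39106)) = 1.6301 packets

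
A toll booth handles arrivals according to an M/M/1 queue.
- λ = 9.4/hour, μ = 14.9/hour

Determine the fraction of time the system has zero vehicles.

ρ = λ/μ = 9.4/14.9 = 0.6309
P(0) = 1 - ρ = 1 - 0.6309 = 0.3691
The server is idle 36.91% of the time.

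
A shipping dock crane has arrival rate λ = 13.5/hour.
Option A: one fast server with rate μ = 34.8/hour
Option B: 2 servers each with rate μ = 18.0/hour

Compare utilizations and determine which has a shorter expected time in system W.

Option A: single server μ = 34.8 (M/M/1)
  ρ_A = 13.5/34.8 = 0.3879
  W_A = 1/(μ-λ) = 1/(34.8-13.5) = 1/21.30 = 0.04695

Option B: 2 servers μ = 18.0 (M/M/2)
  ρ_B = λ/(cμ) = 13.5/(2×18.0) = 0.3750
  Offered load a = λ/μ = cρ = 13.5/18.0 = 0.7500
  P₀ = [ Σₙ₌₀^1 aⁿ/n! + a^2/(2!(1-ρ)) ]⁻¹
  Σ = a^0/0! + a^1/1! = 1.0000 + 0.7500 = 1.7500
  a^2/(2!(1-ρ)) = 0.5625/(2 × 0.6250) = 0.4500
  P₀ = 1/(1.7500 + 0.4500) = 0.4545
  Lq = P₀·a^2·ρ / (2!(1-ρ)²) = 0.4545 × 0.5625 × 0.3750 / (2 × 0.3906) = 0.1227
  Wq_B = Lq/λ = 0.12273/13.5 = 0.009091
  W_B = Wq_B + 1/μ = 0.009091 + 0.05556 = 0.06465

Since W_A = 0.04695 < W_B = 0.06465, Option A (single fast server) has the shorter time in system.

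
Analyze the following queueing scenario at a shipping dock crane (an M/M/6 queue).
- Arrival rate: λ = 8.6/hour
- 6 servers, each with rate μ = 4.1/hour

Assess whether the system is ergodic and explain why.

Stability requires ρ = λ/(cμ) < 1
ρ = 8.6/(6 × 4.1) = 8.6/24.60 = 0.3496
Since 0.3496 < 1, the system is STABLE.
The servers are busy 34.96% of the time.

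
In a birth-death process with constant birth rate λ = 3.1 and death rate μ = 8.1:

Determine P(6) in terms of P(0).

For constant rates: P(n)/P(0) = (λ/μ)^n
P(6)/P(0) = (3.1/8.1)^6 = 0.3827^6 = 0.003142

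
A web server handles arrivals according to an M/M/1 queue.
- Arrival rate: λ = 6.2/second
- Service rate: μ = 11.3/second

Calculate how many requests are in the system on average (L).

ρ = λ/μ = 6.2/11.3 = 0.5487
For M/M/1: L = λ/(μ-λ)
L = 6.2/(11.3-6.2) = 6.2/5.10
L = 1.2157 requests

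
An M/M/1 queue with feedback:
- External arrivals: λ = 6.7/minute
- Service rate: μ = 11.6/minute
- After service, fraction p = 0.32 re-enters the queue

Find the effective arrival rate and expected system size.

Effective arrival rate: λ_eff = λ/(1-p) = 6.7/(1-0.32) = 6.7/0.68 = 9.8529
ρ = λ_eff/μ = 9.8529/11.6 = 0.84939
L = ρ/(1-ρ) = 0.84939/(1-0.84939) = 5.6397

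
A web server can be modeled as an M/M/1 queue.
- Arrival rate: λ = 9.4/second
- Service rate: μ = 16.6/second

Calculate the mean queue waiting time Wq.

First, compute utilization: ρ = λ/μ = 9.4/16.6 = 0.5663
For M/M/1: Wq = λ/(μ(μ-λ))
Wq = 9.4/(16.6 × (16.6-9.4))
Wq = 9.4/(16.6 × 7.20)
Wq = 0.07865 seconds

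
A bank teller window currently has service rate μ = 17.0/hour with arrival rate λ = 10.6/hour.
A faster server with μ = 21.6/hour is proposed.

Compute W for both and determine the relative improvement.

System 1: ρ₁ = 10.6/17.0 = 0.6235, W₁ = 1/(17.0-10.6) = 0.15625
System 2: ρ₂ = 10.6/21.6 = 0.4907, W₂ = 1/(21.6-10.6) = 0.090909
Improvement: (W₁-W₂)/W₁ = (0.15625-0.090909)/0.15625 = 41.82%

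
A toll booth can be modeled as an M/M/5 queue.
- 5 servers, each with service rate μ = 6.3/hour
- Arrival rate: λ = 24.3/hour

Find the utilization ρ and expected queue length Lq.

Traffic intensity: ρ = λ/(cμ) = 24.3/(5×6.3) = 0.7714
Since ρ = 0.7714 < 1, system is stable.
Offered load a = λ/μ = cρ = 24.3/6.3 = 3.8571
P₀ = [ Σₙ₌₀^4 aⁿ/n! + a^5/(5!(1-ρ)) ]⁻¹
Σ = a^0/0! + a^1/1! + a^2/2! + a^3/3! + a^4/4! = 1.0000 + 3.8571 + 7.4388 + 9.5641 + 9.2226 = 31.0826
a^5/(5!(1-ρ)) = 853.7459/(120 × 0.228571) = 31.1262
P₀ = 1/(31.0826 + 31.1262) = 0.01607
Lq = P₀·a^5·ρ / (5!(1-ρ)²) = 0.016075 × 853.7459 × 0.77143 / (120 × 0.052245) = 1.6887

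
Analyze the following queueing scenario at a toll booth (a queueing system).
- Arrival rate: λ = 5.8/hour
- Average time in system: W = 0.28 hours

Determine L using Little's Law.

Little's Law: L = λW
L = 5.8 × 0.28 = 1.6240 vehicles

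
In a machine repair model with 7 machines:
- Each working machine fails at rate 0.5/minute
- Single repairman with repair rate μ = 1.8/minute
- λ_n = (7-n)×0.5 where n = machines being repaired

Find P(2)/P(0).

P(2)/P(0) = ∏_{i=0}^{2-1} λ_i/μ_{i+1}
= (7-0)×0.5/1.8 × (7-1)×0.5/1.8
= 3.2407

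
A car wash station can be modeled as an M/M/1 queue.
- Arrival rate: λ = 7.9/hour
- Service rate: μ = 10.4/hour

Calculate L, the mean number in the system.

ρ = λ/μ = 7.9/10.4 = 0.7596
For M/M/1: L = λ/(μ-λ)
L = 7.9/(10.4-7.9) = 7.9/2.50
L = 3.1600 cars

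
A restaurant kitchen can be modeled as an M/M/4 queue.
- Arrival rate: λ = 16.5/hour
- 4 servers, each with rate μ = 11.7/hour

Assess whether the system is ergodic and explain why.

Stability requires ρ = λ/(cμ) < 1
ρ = 16.5/(4 × 11.7) = 16.5/46.80 = 0.3526
Since 0.3526 < 1, the system is STABLE.
The servers are busy 35.26% of the time.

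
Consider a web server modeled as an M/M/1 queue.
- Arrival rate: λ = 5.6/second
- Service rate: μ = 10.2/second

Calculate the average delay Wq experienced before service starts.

First, compute utilization: ρ = λ/μ = 5.6/10.2 = 0.5490
For M/M/1: Wq = λ/(μ(μ-λ))
Wq = 5.6/(10.2 × (10.2-5.6))
Wq = 5.6/(10.2 × 4.60)
Wq = 0.1194 seconds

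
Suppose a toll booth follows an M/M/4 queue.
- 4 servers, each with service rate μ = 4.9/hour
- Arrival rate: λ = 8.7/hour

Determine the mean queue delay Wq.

Traffic intensity: ρ = λ/(cμ) = 8.7/(4×4.9) = 0.4439
Since ρ = 0.4439 < 1, system is stable.
Offered load a = λ/μ = cρ = 8.7/4.9 = 1.7755
P₀ = [ Σₙ₌₀^3 aⁿ/n! + a^4/(4!(1-ρ)) ]⁻¹
Σ = a^0/0! + a^1/1! + a^2/2! + a^3/3! = 1.0000 + 1.7755 + 1.5762 + 0.9329 = 5.2846
a^4/(4!(1-ρ)) = 9.9379/(24 × 0.5561) = 0.7446
P₀ = 1/(5.2846 + 0.7446) = 0.1659
Lq = P₀·a^4·ρ / (4!(1-ρ)²) = 0.16586 × 9.9379 × 0.44388 / (24 × 0.30927) = 0.09857
Wq = Lq/λ = 0.09857/8.7 = 0.01133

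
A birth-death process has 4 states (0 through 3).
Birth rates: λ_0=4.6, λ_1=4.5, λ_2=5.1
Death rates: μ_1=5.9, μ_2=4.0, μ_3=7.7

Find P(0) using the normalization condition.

Ratios P(n)/P(0) = (λ₀···λₙ₋₁)/(μ₁···μₙ):
P(1)/P(0) = (4.6)/(5.9) = 0.7797
P(2)/P(0) = (4.6×4.5)/(5.9×4.0) = 0.8771
P(3)/P(0) = (4.6×4.5×5.1)/(5.9×4.0×7.7) = 0.5809

Normalization: ∑ P(n) = 1
P(0) × (1.0000 + 0.7797 + 0.8771 + 0.5809) = 1
P(0) × 3.2377 = 1
P(0) = 1/3.2377 = 0.3089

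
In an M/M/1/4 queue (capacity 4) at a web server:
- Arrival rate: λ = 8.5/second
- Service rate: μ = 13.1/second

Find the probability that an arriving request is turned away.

ρ = λ/μ = 8.5/13.1 = 0.64885
P₀ = (1-ρ)/(1-ρ^(K+1)) = (1-0.64885)/(1-0.64885^5) = 0.35115/0.88499 = 0.3968
P_K = P₀×ρ^K = 0.39678 × 0.64885^4 = 0.39678 × 0.17725 = 0.07033
Blocking probability = 7.03%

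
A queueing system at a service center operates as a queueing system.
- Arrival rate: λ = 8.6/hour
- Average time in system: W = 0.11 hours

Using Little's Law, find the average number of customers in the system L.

Little's Law: L = λW
L = 8.6 × 0.11 = 0.9460 customers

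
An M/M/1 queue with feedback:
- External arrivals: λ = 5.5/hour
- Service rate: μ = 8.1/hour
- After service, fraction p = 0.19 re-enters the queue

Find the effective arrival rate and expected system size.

Effective arrival rate: λ_eff = λ/(1-p) = 5.5/(1-0.19) = 5.5/0.81 = 6.790123
ρ = λ_eff/μ = 6.790123/8.1 = 0.838287
L = ρ/(1-ρ) = 0.838287/(1-0.838287) = 5.1838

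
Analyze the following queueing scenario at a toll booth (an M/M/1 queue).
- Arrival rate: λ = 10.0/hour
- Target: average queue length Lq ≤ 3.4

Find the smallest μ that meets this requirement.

For M/M/1: Lq = λ²/(μ(μ-λ))
Need Lq ≤ 3.4, i.e. μ(μ-λ) ≥ λ²/3.4
μ² - 10.0μ - 100.00/3.4 ≥ 0  →  μ² - 10.0μ - 29.411765 ≥ 0
Quadratic formula (positive root): μ = [λ + √(λ² + 4×29.411765)]/2
Discriminant: 100.00 + 4×29.411765 = 217.6471, √217.6471 = 14.75287
μ ≥ (10.0 + 14.75287)/2 = 12.3764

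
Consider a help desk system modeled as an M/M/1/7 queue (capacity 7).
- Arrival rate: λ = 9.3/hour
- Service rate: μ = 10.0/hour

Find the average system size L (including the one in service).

ρ = λ/μ = 9.3/10.0 = 0.9300
P₀ = (1-ρ)/(1-ρ^(K+1)) = (1-0.9300)/(1-0.9300^8) = 0.07000/0.4404 = 0.1589
P_K = P₀×ρ^K = 0.15894 × 0.9300^7 = 0.15894 × 0.60170 = 0.09563
L = ρ[1 - (K+1)ρ^K + Kρ^(K+1)] / [(1-ρ)(1-ρ^(K+1))]
L = 0.9300 × (1 - 8×0.601701 + 7×0.559582) / ((1 - 0.9300) × (1 - 0.559582)) = 3.1212 tickets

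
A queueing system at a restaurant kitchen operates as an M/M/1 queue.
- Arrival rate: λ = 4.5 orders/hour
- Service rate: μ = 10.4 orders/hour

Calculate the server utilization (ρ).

Server utilization: ρ = λ/μ
ρ = 4.5/10.4 = 0.4327
The server is busy 43.27% of the time.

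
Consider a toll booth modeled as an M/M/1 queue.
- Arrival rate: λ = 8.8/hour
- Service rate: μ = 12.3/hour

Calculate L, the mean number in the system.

ρ = λ/μ = 8.8/12.3 = 0.7154
For M/M/1: L = λ/(μ-λ)
L = 8.8/(12.3-8.8) = 8.8/3.50
L = 2.5143 vehicles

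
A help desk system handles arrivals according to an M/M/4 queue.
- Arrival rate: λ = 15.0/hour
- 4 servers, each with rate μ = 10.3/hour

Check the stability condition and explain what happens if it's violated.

Stability requires ρ = λ/(cμ) < 1
ρ = 15.0/(4 × 10.3) = 15.0/41.20 = 0.3641
Since 0.3641 < 1, the system is STABLE.
The servers are busy 36.41% of the time.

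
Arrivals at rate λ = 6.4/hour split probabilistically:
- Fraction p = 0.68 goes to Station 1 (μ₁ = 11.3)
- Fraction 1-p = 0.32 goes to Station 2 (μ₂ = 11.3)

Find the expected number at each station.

Effective rates: λ₁ = 6.4×0.68 = 4.352, λ₂ = 6.4×0.32 = 2.048
Station 1: ρ₁ = 4.352/11.3 = 0.38513, L₁ = ρ₁/(1-ρ₁) = 0.38513/(1-0.38513) = 0.6264
Station 2: ρ₂ = 2.048/11.3 = 0.18124, L₂ = ρ₂/(1-ρ₂) = 0.18124/(1-0.18124) = 0.2214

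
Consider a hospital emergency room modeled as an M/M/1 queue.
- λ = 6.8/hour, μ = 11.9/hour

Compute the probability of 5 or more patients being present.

ρ = λ/μ = 6.8/11.9 = 0.57143
P(N ≥ n) = ρⁿ
P(N ≥ 5) = 0.57143^5
P(N ≥ 5) = 0.06093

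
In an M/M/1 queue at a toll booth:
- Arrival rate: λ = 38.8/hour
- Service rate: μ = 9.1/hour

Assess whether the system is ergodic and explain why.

Stability requires ρ = λ/(cμ) < 1
ρ = 38.8/(1 × 9.1) = 38.8/9.10 = 4.2637
Since 4.2637 ≥ 1, the system is UNSTABLE.
Queue grows without bound. Need μ > λ = 38.8.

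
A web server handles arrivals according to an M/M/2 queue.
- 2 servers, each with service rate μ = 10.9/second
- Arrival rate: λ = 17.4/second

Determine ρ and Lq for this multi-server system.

Traffic intensity: ρ = λ/(cμ) = 17.4/(2×10.9) = 0.7982
Since ρ = 0.7982 < 1, system is stable.
Offered load a = λ/μ = cρ = 17.4/10.9 = 1.5963
P₀ = [ Σₙ₌₀^1 aⁿ/n! + a^2/(2!(1-ρ)) ]⁻¹
Σ = a^0/0! + a^1/1! = 1.0000 + 1.5963 = 2.5963
a^2/(2!(1-ρ)) = 2.54827/(2 × 0.201835) = 6.3128
P₀ = 1/(2.5963 + 6.3128) = 0.1122
Lq = P₀·a^2·ρ / (2!(1-ρ)²) = 0.112245 × 2.54827 × 0.798165 / (2 × 0.0407373) = 2.8021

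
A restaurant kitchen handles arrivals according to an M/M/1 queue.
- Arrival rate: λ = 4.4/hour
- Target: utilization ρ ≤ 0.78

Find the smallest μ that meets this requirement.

ρ = λ/μ, so μ = λ/ρ
μ ≥ 4.4/0.78 = 5.6410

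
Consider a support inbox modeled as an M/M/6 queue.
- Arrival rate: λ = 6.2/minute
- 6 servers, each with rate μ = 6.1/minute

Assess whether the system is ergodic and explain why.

Stability requires ρ = λ/(cμ) < 1
ρ = 6.2/(6 × 6.1) = 6.2/36.60 = 0.1694
Since 0.1694 < 1, the system is STABLE.
The servers are busy 16.94% of the time.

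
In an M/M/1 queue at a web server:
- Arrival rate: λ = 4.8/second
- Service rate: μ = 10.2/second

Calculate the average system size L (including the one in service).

ρ = λ/μ = 4.8/10.2 = 0.4706
For M/M/1: L = λ/(μ-λ)
L = 4.8/(10.2-4.8) = 4.8/5.40
L = 0.8889 requests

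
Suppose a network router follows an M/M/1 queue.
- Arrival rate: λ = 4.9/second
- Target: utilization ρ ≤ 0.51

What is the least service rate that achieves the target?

ρ = λ/μ, so μ = λ/ρ
μ ≥ 4.9/0.51 = 9.6078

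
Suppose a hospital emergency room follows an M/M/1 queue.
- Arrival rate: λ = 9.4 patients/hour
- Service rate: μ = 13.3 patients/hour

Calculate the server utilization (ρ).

Server utilization: ρ = λ/μ
ρ = 9.4/13.3 = 0.7068
The server is busy 70.68% of the time.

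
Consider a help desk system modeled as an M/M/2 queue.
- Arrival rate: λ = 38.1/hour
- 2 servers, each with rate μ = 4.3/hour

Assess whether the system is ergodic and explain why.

Stability requires ρ = λ/(cμ) < 1
ρ = 38.1/(2 × 4.3) = 38.1/8.60 = 4.4302
Since 4.4302 ≥ 1, the system is UNSTABLE.
Need c > λ/μ = 38.1/4.3 = 8.86.
Minimum servers needed: c = 9.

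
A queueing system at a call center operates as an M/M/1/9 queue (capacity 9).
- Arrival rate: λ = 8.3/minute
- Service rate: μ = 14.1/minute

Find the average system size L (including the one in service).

ρ = λ/μ = 8.3/14.1 = 0.58865
P₀ = (1-ρ)/(1-ρ^(K+1)) = (1-0.58865)/(1-0.58865^10) = 0.4113/0.9950 = 0.4134
P_K = P₀×ρ^K = 0.4134 × 0.58865^9 = 0.4134 × 0.008486 = 0.003508
L = ρ[1 - (K+1)ρ^K + Kρ^(K+1)] / [(1-ρ)(1-ρ^(K+1))]
L = 0.58865 × (1 - 10×0.008486 + 9×0.004995) / ((1 - 0.58865) × (1 - 0.004995)) = 1.3808 calls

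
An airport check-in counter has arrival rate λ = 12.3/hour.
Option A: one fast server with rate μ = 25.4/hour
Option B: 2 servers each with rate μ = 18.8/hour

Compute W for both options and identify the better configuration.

Option A: single server μ = 25.4 (M/M/1)
  ρ_A = 12.3/25.4 = 0.4843
  W_A = 1/(μ-λ) = 1/(25.4-12.3) = 1/13.10 = 0.07634

Option B: 2 servers μ = 18.8 (M/M/2)
  ρ_B = λ/(cμ) = 12.3/(2×18.8) = 0.3271
  Offered load a = λ/μ = cρ = 12.3/18.8 = 0.6543
  P₀ = [ Σₙ₌₀^1 aⁿ/n! + a^2/(2!(1-ρ)) ]⁻¹
  Σ = a^0/0! + a^1/1! = 1.0000 + 0.6543 = 1.6543
  a^2/(2!(1-ρ)) = 0.4281/(2 × 0.6729) = 0.3181
  P₀ = 1/(1.6543 + 0.3181) = 0.5070
  Lq = P₀·a^2·ρ / (2!(1-ρ)²) = 0.5070 × 0.4281 × 0.3271 / (2 × 0.4528) = 0.07840
  Wq_B = Lq/λ = 0.078404/12.3 = 0.0063743
  W_B = Wq_B + 1/μ = 0.0063743 + 0.053191 = 0.05957

Since W_B = 0.05957 < W_A = 0.07634, Option B (multiple servers) has the shorter time in system.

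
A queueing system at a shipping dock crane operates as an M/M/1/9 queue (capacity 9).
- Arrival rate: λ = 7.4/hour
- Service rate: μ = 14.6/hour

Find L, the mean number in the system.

ρ = λ/μ = 7.4/14.6 = 0.50685
P₀ = (1-ρ)/(1-ρ^(K+1)) = (1-0.50685)/(1-0.50685^10) = 0.49315/0.99888 = 0.4937
P_K = P₀×ρ^K = 0.4937 × 0.50685^9 = 0.4937 × 0.002208 = 0.001090
L = ρ[1 - (K+1)ρ^K + Kρ^(K+1)] / [(1-ρ)(1-ρ^(K+1))]
L = 0.50685 × (1 - 10×0.002208 + 9×0.001119) / ((1 - 0.50685) × (1 - 0.001119)) = 1.0166 containers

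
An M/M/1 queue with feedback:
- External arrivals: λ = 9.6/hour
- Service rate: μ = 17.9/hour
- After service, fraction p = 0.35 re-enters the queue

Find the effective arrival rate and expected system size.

Effective arrival rate: λ_eff = λ/(1-p) = 9.6/(1-0.35) = 9.6/0.65 = 14.769231
ρ = λ_eff/μ = 14.769231/17.9 = 0.8250967
L = ρ/(1-ρ) = 0.8250967/(1-0.8250967) = 4.7174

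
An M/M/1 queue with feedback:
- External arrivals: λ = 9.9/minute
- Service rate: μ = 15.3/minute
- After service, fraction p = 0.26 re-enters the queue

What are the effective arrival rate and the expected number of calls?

Effective arrival rate: λ_eff = λ/(1-p) = 9.9/(1-0.26) = 9.9/0.74 = 13.37838
ρ = λ_eff/μ = 13.37838/15.3 = 0.874404
L = ρ/(1-ρ) = 0.874404/(1-0.874404) = 6.9620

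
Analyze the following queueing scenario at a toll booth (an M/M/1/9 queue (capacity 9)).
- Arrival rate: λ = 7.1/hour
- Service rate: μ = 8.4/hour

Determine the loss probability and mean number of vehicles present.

ρ = λ/μ = 7.1/8.4 = 0.84524
P₀ = (1-ρ)/(1-ρ^(K+1)) = (1-0.84524)/(1-0.84524^10) = 0.1548/0.8139 = 0.1902
P_K = P₀×ρ^K = 0.19015 × 0.84524^9 = 0.19015 × 0.22020 = 0.04187
Blocking probability P_9 = 0.04187 (4.19%)
L = ρ[1 - (K+1)ρ^K + Kρ^(K+1)] / [(1-ρ)(1-ρ^(K+1))]
L = 0.84524 × (1 - 10×0.220202 + 9×0.186123) / ((1 - 0.84524) × (1 - 0.186123)) = 3.1747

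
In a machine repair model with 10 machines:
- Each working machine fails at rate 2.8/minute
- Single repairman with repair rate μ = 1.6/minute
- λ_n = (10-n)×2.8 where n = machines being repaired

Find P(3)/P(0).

P(3)/P(0) = ∏_{i=0}^{3-1} λ_i/μ_{i+1}
= (10-0)×2.8/1.6 × (10-1)×2.8/1.6 × (10-2)×2.8/1.6
= 3858.7500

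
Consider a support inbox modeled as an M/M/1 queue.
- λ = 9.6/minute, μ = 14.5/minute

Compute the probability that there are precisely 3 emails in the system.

ρ = λ/μ = 9.6/14.5 = 0.66207
P(n) = (1-ρ)ρⁿ
P(3) = (1-0.66207) × 0.66207^3
P(3) = 0.33793 × 0.29021
P(3) = 0.09807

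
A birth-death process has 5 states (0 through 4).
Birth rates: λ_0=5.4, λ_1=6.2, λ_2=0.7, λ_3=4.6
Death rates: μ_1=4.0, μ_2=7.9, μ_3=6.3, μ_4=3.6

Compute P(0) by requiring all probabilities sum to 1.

Ratios P(n)/P(0) = (λ₀···λₙ₋₁)/(μ₁···μₙ):
P(1)/P(0) = (5.4)/(4.0) = 1.3500
P(2)/P(0) = (5.4×6.2)/(4.0×7.9) = 1.0595
P(3)/P(0) = (5.4×6.2×0.7)/(4.0×7.9×6.3) = 0.1177
P(4)/P(0) = (5.4×6.2×0.7×4.6)/(4.0×7.9×6.3×3.6) = 0.1504

Normalization: ∑ P(n) = 1
P(0) × (1.0000 + 1.3500 + 1.0595 + 0.1177 + 0.1504) = 1
P(0) × 3.6776 = 1
P(0) = 1/3.6776 = 0.2719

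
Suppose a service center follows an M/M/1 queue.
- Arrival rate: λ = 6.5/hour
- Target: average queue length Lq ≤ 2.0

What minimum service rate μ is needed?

For M/M/1: Lq = λ²/(μ(μ-λ))
Need Lq ≤ 2.0, i.e. μ(μ-λ) ≥ λ²/2.0
μ² - 6.5μ - 42.25/2.0 ≥ 0  →  μ² - 6.5μ - 21.1250 ≥ 0
Quadratic formula (positive root): μ = [λ + √(λ² + 4×21.1250)]/2
Discriminant: 42.25 + 4×21.1250 = 126.7500, √126.7500 = 11.25833
μ ≥ (6.5 + 11.25833)/2 = 8.8792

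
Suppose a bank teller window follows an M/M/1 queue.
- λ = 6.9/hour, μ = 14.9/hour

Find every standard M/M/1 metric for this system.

Step 1: ρ = λ/μ = 6.9/14.9 = 0.4631
Step 2: L = λ/(μ-λ) = 6.9/8.00 = 0.8625
Step 3: Lq = λ²/(μ(μ-λ)) = 47.61/(14.9×8.00) = 0.3994
Step 4: W = 1/(μ-λ) = 1/8.00 = 0.1250
Step 5: Wq = λ/(μ(μ-λ)) = 6.9/(14.9×8.00) = 0.05789
Step 6: P(0) = 1-ρ = 0.5369
Verify: L = λW = 6.9×0.1250 = 0.8625 ✔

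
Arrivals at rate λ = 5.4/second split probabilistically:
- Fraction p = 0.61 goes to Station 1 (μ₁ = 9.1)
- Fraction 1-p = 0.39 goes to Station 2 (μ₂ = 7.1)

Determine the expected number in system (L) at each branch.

Effective rates: λ₁ = 5.4×0.61 = 3.294, λ₂ = 5.4×0.39 = 2.106
Station 1: ρ₁ = 3.294/9.1 = 0.36198, L₁ = ρ₁/(1-ρ₁) = 0.36198/(1-0.36198) = 0.5673
Station 2: ρ₂ = 2.106/7.1 = 0.2966, L₂ = ρ₂/(1-ρ₂) = 0.2966/(1-0.2966) = 0.4217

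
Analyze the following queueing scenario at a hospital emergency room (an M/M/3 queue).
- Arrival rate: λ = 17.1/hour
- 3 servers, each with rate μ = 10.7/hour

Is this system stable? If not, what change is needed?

Stability requires ρ = λ/(cμ) < 1
ρ = 17.1/(3 × 10.7) = 17.1/32.10 = 0.5327
Since 0.5327 < 1, the system is STABLE.
The servers are busy 53.27% of the time.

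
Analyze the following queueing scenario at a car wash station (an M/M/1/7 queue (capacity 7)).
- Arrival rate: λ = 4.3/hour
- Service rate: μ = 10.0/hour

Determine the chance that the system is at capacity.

ρ = λ/μ = 4.3/10.0 = 0.4300
P₀ = (1-ρ)/(1-ρ^(K+1)) = (1-0.4300)/(1-0.4300^8) = 0.5700/0.9988 = 0.5707
P_K = P₀×ρ^K = 0.5707 × 0.4300^7 = 0.5707 × 0.002718 = 0.001551
Blocking probability = 0.16%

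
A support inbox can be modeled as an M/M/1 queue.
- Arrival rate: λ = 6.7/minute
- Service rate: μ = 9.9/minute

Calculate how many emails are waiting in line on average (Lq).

ρ = λ/μ = 6.7/9.9 = 0.6768
For M/M/1: Lq = λ²/(μ(μ-λ))
Lq = 44.89/(9.9 × 3.20)
Lq = 1.4170 emails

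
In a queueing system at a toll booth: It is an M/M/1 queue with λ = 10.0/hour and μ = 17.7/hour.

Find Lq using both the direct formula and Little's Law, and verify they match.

Method 1 (direct): Lq = λ²/(μ(μ-λ)) = 100.00/(17.7 × 7.70) = 0.7337

Method 2 (Little's Law):
W = 1/(μ-λ) = 1/7.70 = 0.12987
Wq = W - 1/μ = 0.12987 - 0.056497 = 0.07337
Lq = λWq = 10.0 × 0.07337 = 0.7337 ✔ (matches Method 1)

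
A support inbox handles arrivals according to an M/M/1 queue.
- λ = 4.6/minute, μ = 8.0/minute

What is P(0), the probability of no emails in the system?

ρ = λ/μ = 4.6/8.0 = 0.5750
P(0) = 1 - ρ = 1 - 0.5750 = 0.4250
The server is idle 42.50% of the time.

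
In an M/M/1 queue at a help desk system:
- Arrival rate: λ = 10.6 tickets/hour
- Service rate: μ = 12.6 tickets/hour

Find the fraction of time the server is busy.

Server utilization: ρ = λ/μ
ρ = 10.6/12.6 = 0.8413
The server is busy 84.13% of the time.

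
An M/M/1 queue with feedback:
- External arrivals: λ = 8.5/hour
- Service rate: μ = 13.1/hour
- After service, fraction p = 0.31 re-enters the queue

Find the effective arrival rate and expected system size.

Effective arrival rate: λ_eff = λ/(1-p) = 8.5/(1-0.31) = 8.5/0.69 = 12.31884
ρ = λ_eff/μ = 12.31884/13.1 = 0.9403695
L = ρ/(1-ρ) = 0.9403695/(1-0.9403695) = 15.7699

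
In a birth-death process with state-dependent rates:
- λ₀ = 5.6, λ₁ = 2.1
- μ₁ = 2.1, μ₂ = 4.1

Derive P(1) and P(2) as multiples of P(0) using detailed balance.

Balance equations:
State 0: λ₀P₀ = μ₁P₁ → P₁ = (λ₀/μ₁)P₀ = (5.6/2.1)P₀ = 2.6667P₀
State 1: P₂ = (λ₀λ₁)/(μ₁μ₂)P₀ = (5.6×2.1)/(2.1×4.1)P₀ = 1.3659P₀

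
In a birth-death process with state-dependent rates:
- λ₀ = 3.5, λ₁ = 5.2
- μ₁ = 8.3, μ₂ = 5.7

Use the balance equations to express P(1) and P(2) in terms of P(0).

Balance equations:
State 0: λ₀P₀ = μ₁P₁ → P₁ = (λ₀/μ₁)P₀ = (3.5/8.3)P₀ = 0.4217P₀
State 1: P₂ = (λ₀λ₁)/(μ₁μ₂)P₀ = (3.5×5.2)/(8.3×5.7)P₀ = 0.3847P₀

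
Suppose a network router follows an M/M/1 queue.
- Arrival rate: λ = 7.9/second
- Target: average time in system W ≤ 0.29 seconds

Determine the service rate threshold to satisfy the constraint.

For M/M/1: W = 1/(μ-λ)
Need W ≤ 0.29, so 1/(μ-λ) ≤ 0.29
μ - λ ≥ 1/0.29 = 3.4483
μ ≥ 7.9 + 3.4483 = 11.3483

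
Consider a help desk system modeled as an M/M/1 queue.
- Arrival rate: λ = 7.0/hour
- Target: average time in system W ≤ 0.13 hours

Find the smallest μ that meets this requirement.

For M/M/1: W = 1/(μ-λ)
Need W ≤ 0.13, so 1/(μ-λ) ≤ 0.13
μ - λ ≥ 1/0.13 = 7.6923
μ ≥ 7.0 + 7.6923 = 14.6923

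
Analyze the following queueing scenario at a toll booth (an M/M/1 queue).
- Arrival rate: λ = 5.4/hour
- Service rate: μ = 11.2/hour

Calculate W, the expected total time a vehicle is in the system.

First, compute utilization: ρ = λ/μ = 5.4/11.2 = 0.4821
For M/M/1: W = 1/(μ-λ)
W = 1/(11.2-5.4) = 1/5.80
W = 0.1724 hours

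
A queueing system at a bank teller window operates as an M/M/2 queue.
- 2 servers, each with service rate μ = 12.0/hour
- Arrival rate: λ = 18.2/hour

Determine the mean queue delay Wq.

Traffic intensity: ρ = λ/(cμ) = 18.2/(2×12.0) = 0.7583
Since ρ = 0.7583 < 1, system is stable.
Offered load a = λ/μ = cρ = 18.2/12.0 = 1.5167
P₀ = [ Σₙ₌₀^1 aⁿ/n! + a^2/(2!(1-ρ)) ]⁻¹
Σ = a^0/0! + a^1/1! = 1.0000 + 1.5167 = 2.5167
a^2/(2!(1-ρ)) = 2.3003/(2 × 0.24167) = 4.7592
P₀ = 1/(2.5167 + 4.7592) = 0.1374
Lq = P₀·a^2·ρ / (2!(1-ρ)²) = 0.13744 × 2.3003 × 0.75833 / (2 × 0.058403) = 2.0525
Wq = Lq/λ = 2.0525/18.2 = 0.1128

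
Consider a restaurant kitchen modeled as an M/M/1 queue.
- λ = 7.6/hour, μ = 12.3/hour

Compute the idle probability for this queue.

ρ = λ/μ = 7.6/12.3 = 0.6179
P(0) = 1 - ρ = 1 - 0.6179 = 0.3821
The server is idle 38.21% of the time.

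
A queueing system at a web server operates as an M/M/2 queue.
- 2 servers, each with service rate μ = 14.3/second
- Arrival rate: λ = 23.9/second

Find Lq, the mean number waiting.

Traffic intensity: ρ = λ/(cμ) = 23.9/(2×14.3) = 0.8357
Since ρ = 0.8357 < 1, system is stable.
Offered load a = λ/μ = cρ = 23.9/14.3 = 1.6713
P₀ = [ Σₙ₌₀^1 aⁿ/n! + a^2/(2!(1-ρ)) ]⁻¹
Σ = a^0/0! + a^1/1! = 1.0000 + 1.6713 = 2.6713
a^2/(2!(1-ρ)) = 2.79334/(2 × 0.164336) = 8.4989
P₀ = 1/(2.6713 + 8.4989) = 0.08952
Lq = P₀·a^2·ρ / (2!(1-ρ)²) = 0.089524 × 2.7933 × 0.83566 / (2 × 0.027006) = 3.8690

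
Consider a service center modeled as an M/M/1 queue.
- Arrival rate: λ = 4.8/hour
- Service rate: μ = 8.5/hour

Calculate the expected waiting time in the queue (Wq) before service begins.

First, compute utilization: ρ = λ/μ = 4.8/8.5 = 0.5647
For M/M/1: Wq = λ/(μ(μ-λ))
Wq = 4.8/(8.5 × (8.5-4.8))
Wq = 4.8/(8.5 × 3.70)
Wq = 0.1526 hours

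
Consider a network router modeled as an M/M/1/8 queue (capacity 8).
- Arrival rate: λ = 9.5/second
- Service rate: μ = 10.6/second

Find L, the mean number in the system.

ρ = λ/μ = 9.5/10.6 = 0.89623
P₀ = (1-ρ)/(1-ρ^(K+1)) = (1-0.89623)/(1-0.89623^9) = 0.10377/0.62694 = 0.1655
P_K = P₀×ρ^K = 0.1655 × 0.89623^8 = 0.1655 × 0.4163 = 0.06890
L = ρ[1 - (K+1)ρ^K + Kρ^(K+1)] / [(1-ρ)(1-ρ^(K+1))]
L = 0.89623 × (1 - 9×0.416252 + 8×0.373057) / ((1 - 0.89623) × (1 - 0.373057)) = 3.2813 packets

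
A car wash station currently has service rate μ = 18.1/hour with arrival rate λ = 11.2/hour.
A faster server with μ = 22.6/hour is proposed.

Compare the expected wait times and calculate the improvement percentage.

System 1: ρ₁ = 11.2/18.1 = 0.6188, W₁ = 1/(18.1-11.2) = 0.14493
System 2: ρ₂ = 11.2/22.6 = 0.4956, W₂ = 1/(22.6-11.2) = 0.087719
Improvement: (W₁-W₂)/W₁ = (0.14493-0.087719)/0.14493 = 39.47%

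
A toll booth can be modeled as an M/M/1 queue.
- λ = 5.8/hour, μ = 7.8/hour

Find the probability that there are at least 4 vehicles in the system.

ρ = λ/μ = 5.8/7.8 = 0.7436
P(N ≥ n) = ρⁿ
P(N ≥ 4) = 0.7436^4
P(N ≥ 4) = 0.3057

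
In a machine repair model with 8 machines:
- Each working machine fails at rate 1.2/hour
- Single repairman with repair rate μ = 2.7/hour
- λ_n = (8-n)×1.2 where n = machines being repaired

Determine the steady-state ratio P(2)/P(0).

P(2)/P(0) = ∏_{i=0}^{2-1} λ_i/μ_{i+1}
= (8-0)×1.2/2.7 × (8-1)×1.2/2.7
= 11.0617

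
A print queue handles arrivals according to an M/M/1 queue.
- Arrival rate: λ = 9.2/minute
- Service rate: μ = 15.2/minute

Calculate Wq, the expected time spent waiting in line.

First, compute utilization: ρ = λ/μ = 9.2/15.2 = 0.6053
For M/M/1: Wq = λ/(μ(μ-λ))
Wq = 9.2/(15.2 × (15.2-9.2))
Wq = 9.2/(15.2 × 6.00)
Wq = 0.1009 minutes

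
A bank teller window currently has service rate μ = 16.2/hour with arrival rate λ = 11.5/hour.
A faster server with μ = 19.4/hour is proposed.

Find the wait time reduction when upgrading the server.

System 1: ρ₁ = 11.5/16.2 = 0.7099, W₁ = 1/(16.2-11.5) = 0.2128
System 2: ρ₂ = 11.5/19.4 = 0.5928, W₂ = 1/(19.4-11.5) = 0.1266
Improvement: (W₁-W₂)/W₁ = (0.2128-0.1266)/0.2128 = 40.51%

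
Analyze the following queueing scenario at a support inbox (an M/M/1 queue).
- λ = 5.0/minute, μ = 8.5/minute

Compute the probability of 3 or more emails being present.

ρ = λ/μ = 5.0/8.5 = 0.5882
P(N ≥ n) = ρⁿ
P(N ≥ 3) = 0.5882^3
P(N ≥ 3) = 0.2035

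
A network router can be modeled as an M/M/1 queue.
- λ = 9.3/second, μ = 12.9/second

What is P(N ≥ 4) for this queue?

ρ = λ/μ = 9.3/12.9 = 0.7209
P(N ≥ n) = ρⁿ
P(N ≥ 4) = 0.7209^4
P(N ≥ 4) = 0.2701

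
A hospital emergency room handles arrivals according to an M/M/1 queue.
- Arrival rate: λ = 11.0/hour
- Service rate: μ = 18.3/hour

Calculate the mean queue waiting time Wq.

First, compute utilization: ρ = λ/μ = 11.0/18.3 = 0.6011
For M/M/1: Wq = λ/(μ(μ-λ))
Wq = 11.0/(18.3 × (18.3-11.0))
Wq = 11.0/(18.3 × 7.30)
Wq = 0.08234 hours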